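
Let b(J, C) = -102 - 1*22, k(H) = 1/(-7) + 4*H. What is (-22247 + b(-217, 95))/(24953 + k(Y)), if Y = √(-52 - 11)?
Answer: -13676398995/15254829146 + 3288537*I*√7/7627414573 ≈ -0.89653 + 0.0011407*I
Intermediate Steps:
Y = 3*I*√7 (Y = √(-63) = 3*I*√7 ≈ 7.9373*I)
k(H) = -⅐ + 4*H
b(J, C) = -124 (b(J, C) = -102 - 22 = -124)
(-22247 + b(-217, 95))/(24953 + k(Y)) = (-22247 - 124)/(24953 + (-⅐ + 4*(3*I*√7))) = -22371/(24953 + (-⅐ + 12*I*√7)) = -22371/(174670/7 + 12*I*√7)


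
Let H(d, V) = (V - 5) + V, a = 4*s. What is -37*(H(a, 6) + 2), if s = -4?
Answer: -333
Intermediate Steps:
a = -16 (a = 4*(-4) = -16)
H(d, V) = -5 + 2*V (H(d, V) = (-5 + V) + V = -5 + 2*V)
-37*(H(a, 6) + 2) = -37*((-5 + 2*6) + 2) = -37*((-5 + 12) + 2) = -37*(7 + 2) = -37*9 = -333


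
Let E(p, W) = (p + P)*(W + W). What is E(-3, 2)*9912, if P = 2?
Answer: -39648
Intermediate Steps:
E(p, W) = 2*W*(2 + p) (E(p, W) = (p + 2)*(W + W) = (2 + p)*(2*W) = 2*W*(2 + p))
E(-3, 2)*9912 = (2*2*(2 - 3))*9912 = (2*2*(-1))*9912 = -4*9912 = -39648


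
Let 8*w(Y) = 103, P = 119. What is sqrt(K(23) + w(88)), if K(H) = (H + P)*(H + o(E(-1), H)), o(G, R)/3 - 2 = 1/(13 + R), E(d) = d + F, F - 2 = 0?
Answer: 5*sqrt(23862)/12 ≈ 64.364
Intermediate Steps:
F = 2 (F = 2 + 0 = 2)
E(d) = 2 + d (E(d) = d + 2 = 2 + d)
w(Y) = 103/8 (w(Y) = (1/8)*103 = 103/8)
o(G, R) = 6 + 3/(13 + R)
K(H) = (119 + H)*(H + 3*(27 + 2*H)/(13 + H)) (K(H) = (H + 119)*(H + 3*(27 + 2*H)/(13 + H)) = (119 + H)*(H + 3*(27 + 2*H)/(13 + H)))
sqrt(K(23) + w(88)) = sqrt((9639 + 23**3 + 138*23**2 + 2342*23)/(13 + 23) + 103/8) = sqrt((9639 + 12167 + 138*529 + 53866)/36 + 103/8) = sqrt((9639 + 12167 + 73002 + 53866)/36 + 103/8) = sqrt((1/36)*148674 + 103/8) = sqrt(24779/6 + 103/8) = sqrt(99425/24) = 5*sqrt(23862)/12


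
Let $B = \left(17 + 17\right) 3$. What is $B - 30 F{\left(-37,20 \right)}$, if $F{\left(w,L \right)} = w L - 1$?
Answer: $22332$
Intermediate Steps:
$F{\left(w,L \right)} = -1 + L w$ ($F{\left(w,L \right)} = L w - 1 = -1 + L w$)
$B = 102$ ($B = 34 \cdot 3 = 102$)
$B - 30 F{\left(-37,20 \right)} = 102 - 30 \left(-1 + 20 \left(-37\right)\right) = 102 - 30 \left(-1 - 740\right) = 102 - -22230 = 102 + 22230 = 22332$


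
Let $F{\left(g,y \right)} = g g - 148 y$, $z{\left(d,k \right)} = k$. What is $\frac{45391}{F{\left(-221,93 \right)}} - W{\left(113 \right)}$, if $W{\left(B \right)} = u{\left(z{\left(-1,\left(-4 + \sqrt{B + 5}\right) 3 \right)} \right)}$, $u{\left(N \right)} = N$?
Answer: $\frac{466315}{35077} - 3 \sqrt{118} \approx -19.294$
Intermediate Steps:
$F{\left(g,y \right)} = g^{2} - 148 y$
$W{\left(B \right)} = -12 + 3 \sqrt{5 + B}$ ($W{\left(B \right)} = \left(-4 + \sqrt{B + 5}\right) 3 = \left(-4 + \sqrt{5 + B}\right) 3 = -12 + 3 \sqrt{5 + B}$)
$\frac{45391}{F{\left(-221,93 \right)}} - W{\left(113 \right)} = \frac{45391}{\left(-221\right)^{2} - 13764} - \left(-12 + 3 \sqrt{5 + 113}\right) = \frac{45391}{48841 - 13764} - \left(-12 + 3 \sqrt{118}\right) = \frac{45391}{35077} + \left(12 - 3 \sqrt{118}\right) = \frac{466315}{35077} - 3 \sqrt{118}$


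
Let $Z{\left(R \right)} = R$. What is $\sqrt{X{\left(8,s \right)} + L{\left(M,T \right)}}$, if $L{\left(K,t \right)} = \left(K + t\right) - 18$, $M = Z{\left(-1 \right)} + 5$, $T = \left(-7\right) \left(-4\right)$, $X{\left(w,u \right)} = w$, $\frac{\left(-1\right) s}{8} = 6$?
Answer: $\sqrt{22} \approx 4.6904$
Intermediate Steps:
$s = -48$ ($s = \left(-8\right) 6 = -48$)
$T = 28$
$M = 4$ ($M = -1 + 5 = 4$)
$L{\left(K,t \right)} = -18 + K + t$
$\sqrt{X{\left(8,s \right)} + L{\left(M,T \right)}} = \sqrt{8 + \left(-18 + 4 + 28\right)} = \sqrt{8 + 14} = \sqrt{22}$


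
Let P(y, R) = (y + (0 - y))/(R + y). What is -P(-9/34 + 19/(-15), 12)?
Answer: 0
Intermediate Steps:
P(y, R) = 0 (P(y, R) = (y - y)/(R + y) = 0/(R + y) = 0)
-P(-9/34 + 19/(-15), 12) = -1*0 = 0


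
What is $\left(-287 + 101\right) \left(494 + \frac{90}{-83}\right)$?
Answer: $- \frac{7609632}{83} \approx -91682.0$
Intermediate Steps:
$\left(-287 + 101\right) \left(494 + \frac{90}{-83}\right) = - 186 \left(494 + 90 \left(- \frac{1}{83}\right)\right) = - 186 \left(494 - \frac{90}{83}\right) = \left(-186\right) \frac{40912}{83} = - \frac{7609632}{83}$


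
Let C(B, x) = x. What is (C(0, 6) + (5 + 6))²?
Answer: 289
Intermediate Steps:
(C(0, 6) + (5 + 6))² = (6 + (5 + 6))² = (6 + 11)² = 17² = 289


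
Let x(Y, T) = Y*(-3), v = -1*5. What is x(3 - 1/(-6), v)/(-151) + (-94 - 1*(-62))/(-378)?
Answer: 8423/57078 ≈ 0.14757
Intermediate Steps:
v = -5
x(Y, T) = -3*Y
x(3 - 1/(-6), v)/(-151) + (-94 - 1*(-62))/(-378) = -3*(3 - 1/(-6))/(-151) + (-94 - 1*(-62))/(-378) = -3*(3 - (-1)/6)*(-1/151) + (-94 + 62)*(-1/378) = -3*(3 - 1*(-1/6))*(-1/151) - 32*(-1/378) = -3*(3 + 1/6)*(-1/151) + 16/189 = -3*19/6*(-1/151) + 16/189 = -19/2*(-1/151) + 16/189 = 19/302 + 16/189 = 8423/57078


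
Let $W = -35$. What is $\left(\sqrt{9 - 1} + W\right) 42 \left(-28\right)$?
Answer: $41160 - 2352 \sqrt{2} \approx 37834.0$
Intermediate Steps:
$\left(\sqrt{9 - 1} + W\right) 42 \left(-28\right) = \left(\sqrt{9 - 1} - 35\right) 42 \left(-28\right) = \left(\sqrt{8} - 35\right) 42 \left(-28\right) = \left(2 \sqrt{2} - 35\right) 42 \left(-28\right) = \left(-35 + 2 \sqrt{2}\right) 42 \left(-28\right) = \left(-1470 + 84 \sqrt{2}\right) \left(-28\right) = 41160 - 2352 \sqrt{2}$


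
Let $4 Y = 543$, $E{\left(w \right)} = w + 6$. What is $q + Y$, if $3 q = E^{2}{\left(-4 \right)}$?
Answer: $\frac{1645}{12} \approx 137.08$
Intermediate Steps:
$E{\left(w \right)} = 6 + w$
$q = \frac{4}{3}$ ($q = \frac{\left(6 - 4\right)^{2}}{3} = \frac{2^{2}}{3} = \frac{1}{3} \cdot 4 = \frac{4}{3} \approx 1.3333$)
$Y = \frac{543}{4}$ ($Y = \frac{1}{4} \cdot 543 = \frac{543}{4} \approx 135.75$)
$q + Y = \frac{4}{3} + \frac{543}{4} = \frac{1645}{12}$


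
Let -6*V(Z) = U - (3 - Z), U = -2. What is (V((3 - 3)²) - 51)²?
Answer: 90601/36 ≈ 2516.7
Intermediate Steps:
V(Z) = ⅚ - Z/6 (V(Z) = -(-2 - (3 - Z))/6 = -(-2 + (-3 + Z))/6 = -(-5 + Z)/6 = ⅚ - Z/6)
(V((3 - 3)²) - 51)² = ((⅚ - (3 - 3)²/6) - 51)² = ((⅚ - ⅙*0²) - 51)² = ((⅚ - ⅙*0) - 51)² = ((⅚ + 0) - 51)² = (⅚ - 51)² = (-301/6)² = 90601/36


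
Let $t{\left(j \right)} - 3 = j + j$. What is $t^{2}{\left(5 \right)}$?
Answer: $169$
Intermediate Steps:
$t{\left(j \right)} = 3 + 2 j$ ($t{\left(j \right)} = 3 + \left(j + j\right) = 3 + 2 j$)
$t^{2}{\left(5 \right)} = \left(3 + 2 \cdot 5\right)^{2} = \left(3 + 10\right)^{2} = 13^{2} = 169$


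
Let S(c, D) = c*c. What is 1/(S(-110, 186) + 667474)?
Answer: 1/679574 ≈ 1.4715e-6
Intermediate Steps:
S(c, D) = c²
1/(S(-110, 186) + 667474) = 1/((-110)² + 667474) = 1/(12100 + 667474) = 1/679574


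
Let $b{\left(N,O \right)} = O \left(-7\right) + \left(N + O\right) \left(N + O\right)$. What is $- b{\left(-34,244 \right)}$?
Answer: $-42392$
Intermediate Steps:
$b{\left(N,O \right)} = \left(N + O\right)^{2} - 7 O$ ($b{\left(N,O \right)} = - 7 O + \left(N + O\right)^{2} = \left(N + O\right)^{2} - 7 O$)
$- b{\left(-34,244 \right)} = - (\left(-34 + 244\right)^{2} - 1708) = - (210^{2} - 1708) = - (44100 - 1708) = \left(-1\right) 42392 = -42392$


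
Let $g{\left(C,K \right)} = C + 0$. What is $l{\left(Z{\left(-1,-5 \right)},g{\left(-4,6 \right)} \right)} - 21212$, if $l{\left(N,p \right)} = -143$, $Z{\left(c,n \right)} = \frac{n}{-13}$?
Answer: $-21355$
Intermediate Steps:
$g{\left(C,K \right)} = C$
$Z{\left(c,n \right)} = - \frac{n}{13}$ ($Z{\left(c,n \right)} = n \left(- \frac{1}{13}\right) = - \frac{n}{13}$)
$l{\left(Z{\left(-1,-5 \right)},g{\left(-4,6 \right)} \right)} - 21212 = -143 - 21212 = -21355$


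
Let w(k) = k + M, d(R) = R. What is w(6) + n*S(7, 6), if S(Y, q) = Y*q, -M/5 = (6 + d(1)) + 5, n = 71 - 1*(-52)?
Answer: 5112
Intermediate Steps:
n = 123 (n = 71 + 52 = 123)
M = -60 (M = -5*((6 + 1) + 5) = -5*(7 + 5) = -5*12 = -60)
w(k) = -60 + k (w(k) = k - 60 = -60 + k)
w(6) + n*S(7, 6) = (-60 + 6) + 123*(7*6) = -54 + 123*42 = -54 + 5166 = 5112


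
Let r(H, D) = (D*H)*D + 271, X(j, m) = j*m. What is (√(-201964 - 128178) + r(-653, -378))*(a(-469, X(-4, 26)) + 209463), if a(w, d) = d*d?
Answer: -20552687351699 + 220279*I*√330142 ≈ -2.0553e+13 + 1.2657e+8*I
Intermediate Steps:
r(H, D) = 271 + H*D² (r(H, D) = H*D² + 271 = 271 + H*D²)
a(w, d) = d²
(√(-201964 - 128178) + r(-653, -378))*(a(-469, X(-4, 26)) + 209463) = (√(-201964 - 128178) + (271 - 653*(-378)²))*((-4*26)² + 209463) = (√(-330142) + (271 - 653*142884))*((-104)² + 209463) = (I*√330142 + (271 - 93303252))*(10816 + 209463) = (I*√330142 - 93302981)*220279 = (-93302981 + I*√330142)*220279 = -20552687351699 + 220279*I*√330142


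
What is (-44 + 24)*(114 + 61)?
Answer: -3500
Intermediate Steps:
(-44 + 24)*(114 + 61) = -20*175 = -3500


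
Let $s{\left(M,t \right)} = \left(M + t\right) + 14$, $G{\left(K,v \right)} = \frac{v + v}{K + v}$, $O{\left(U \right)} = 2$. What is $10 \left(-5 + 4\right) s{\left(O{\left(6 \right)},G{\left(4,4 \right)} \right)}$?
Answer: $-170$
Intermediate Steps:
$G{\left(K,v \right)} = \frac{2 v}{K + v}$
$s{\left(M,t \right)} = 14 + M + t$
$10 \left(-5 + 4\right) s{\left(O{\left(6 \right)},G{\left(4,4 \right)} \right)} = 10 \left(-5 + 4\right) \left(14 + 2 + 2 \cdot 4 \frac{1}{4 + 4}\right) = 10 \left(-1\right) \left(14 + 2 + 2 \cdot 4 \cdot \frac{1}{8}\right) = - 10 \left(14 + 2 + 2 \cdot 4 \cdot \frac{1}{8}\right) = - 10 \left(14 + 2 + 1\right) = \left(-10\right) 17 = -170$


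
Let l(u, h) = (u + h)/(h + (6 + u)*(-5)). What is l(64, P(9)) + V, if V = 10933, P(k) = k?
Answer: 3728080/341 ≈ 10933.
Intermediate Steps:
l(u, h) = (h + u)/(-30 + h - 5*u) (l(u, h) = (h + u)/(h + (-30 - 5*u)) = (h + u)/(-30 + h - 5*u))
l(64, P(9)) + V = (-1*9 - 1*64)/(30 - 1*9 + 5*64) + 10933 = (-9 - 64)/(30 - 9 + 320) + 10933 = -73/341 + 10933 = 3728080/341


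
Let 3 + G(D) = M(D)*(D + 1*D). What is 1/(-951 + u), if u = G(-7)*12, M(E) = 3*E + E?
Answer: 1/3717 ≈ 0.00026903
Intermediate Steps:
M(E) = 4*E
G(D) = -3 + 8*D² (G(D) = -3 + (4*D)*(D + 1*D) = -3 + (4*D)*(D + D) = -3 + (4*D)*(2*D) = -3 + 8*D²)
u = 4668 (u = (-3 + 8*(-7)²)*12 = (-3 + 8*49)*12 = (-3 + 392)*12 = 389*12 = 4668)
1/(-951 + u) = 1/(-951 + 4668) = 1/3717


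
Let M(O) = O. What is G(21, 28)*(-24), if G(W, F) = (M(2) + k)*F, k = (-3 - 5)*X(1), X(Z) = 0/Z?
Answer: -1344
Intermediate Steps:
X(Z) = 0
k = 0 (k = (-3 - 5)*0 = -8*0 = 0)
G(W, F) = 2*F (G(W, F) = (2 + 0)*F = 2*F)
G(21, 28)*(-24) = (2*28)*(-24) = 56*(-24) = -1344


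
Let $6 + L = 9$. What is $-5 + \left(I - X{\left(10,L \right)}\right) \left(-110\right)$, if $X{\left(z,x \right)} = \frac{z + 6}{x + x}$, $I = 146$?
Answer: $- \frac{47315}{3} \approx -15772.0$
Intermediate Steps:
$L = 3$ ($L = -6 + 9 = 3$)
$X{\left(z,x \right)} = \frac{6 + z}{2 x}$
$-5 + \left(I - X{\left(10,L \right)}\right) \left(-110\right) = -5 + \left(146 - \frac{6 + 10}{2 \cdot 3}\right) \left(-110\right) = -5 + \left(146 - \frac{1}{2} \cdot \frac{1}{3} \cdot 16\right) \left(-110\right) = -5 + \left(146 - \frac{8}{3}\right) \left(-110\right) = -5 + \frac{430}{3} \left(-110\right) = -5 - \frac{47300}{3} = - \frac{47315}{3}$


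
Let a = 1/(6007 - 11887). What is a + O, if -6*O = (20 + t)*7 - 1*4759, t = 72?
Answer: 1344233/1960 ≈ 685.83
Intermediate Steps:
a = -1/5880 (a = 1/(-5880) = -1/5880 ≈ -0.00017007)
O = 4115/6 (O = -((20 + 72)*7 - 1*4759)/6 = -(92*7 - 4759)/6 = -(644 - 4759)/6 = -⅙*(-4115) = 4115/6 ≈ 685.83)
a + O = -1/5880 + 4115/6 = 1344233/1960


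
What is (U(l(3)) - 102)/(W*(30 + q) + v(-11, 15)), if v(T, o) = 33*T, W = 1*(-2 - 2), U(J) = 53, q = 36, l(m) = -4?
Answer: 49/627 ≈ 0.078150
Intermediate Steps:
W = -4 (W = 1*(-4) = -4)
(U(l(3)) - 102)/(W*(30 + q) + v(-11, 15)) = (53 - 102)/(-4*(30 + 36) + 33*(-11)) = -49/(-4*66 - 363) = -49/(-264 - 363) = -49/(-627) = -49*(-1/627) = 49/627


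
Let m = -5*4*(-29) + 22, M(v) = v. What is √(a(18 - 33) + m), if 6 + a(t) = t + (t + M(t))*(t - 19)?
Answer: √1601 ≈ 40.013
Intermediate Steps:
m = 602 (m = -20*(-29) + 22 = 580 + 22 = 602)
a(t) = -6 + t + 2*t*(-19 + t) (a(t) = -6 + (t + (t + t)*(t - 19)) = -6 + (t + (2*t)*(-19 + t)) = -6 + (t + 2*t*(-19 + t)) = -6 + t + 2*t*(-19 + t))
√(a(18 - 33) + m) = √((-6 - 37*(18 - 33) + 2*(18 - 33)²) + 602) = √((-6 - 37*(-15) + 2*(-15)²) + 602) = √((-6 + 555 + 2*225) + 602) = √((-6 + 555 + 450) + 602) = √(999 + 602) = √1601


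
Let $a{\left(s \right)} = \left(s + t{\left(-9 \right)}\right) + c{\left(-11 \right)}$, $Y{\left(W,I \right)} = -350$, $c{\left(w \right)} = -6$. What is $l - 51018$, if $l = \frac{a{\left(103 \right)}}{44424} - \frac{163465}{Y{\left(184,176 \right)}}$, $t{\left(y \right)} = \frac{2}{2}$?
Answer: $- \frac{39299323387}{777420} \approx -50551.0$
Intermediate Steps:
$t{\left(y \right)} = 1$ ($t{\left(y \right)} = 2 \cdot \frac{1}{2} = 1$)
$a{\left(s \right)} = -5 + s$ ($a{\left(s \right)} = \left(s + 1\right) - 6 = \left(1 + s\right) - 6 = -5 + s$)
$l = \frac{363090173}{777420}$ ($l = \frac{-5 + 103}{44424} - \frac{163465}{-350} = 98 \cdot \frac{1}{44424} - - \frac{32693}{70} = \frac{49}{22212} + \frac{32693}{70} = \frac{363090173}{777420} \approx 467.04$)
$l - 51018 = \frac{363090173}{777420} - 51018 = - \frac{39299323387}{777420}$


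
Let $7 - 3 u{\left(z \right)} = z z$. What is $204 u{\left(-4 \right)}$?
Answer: $-612$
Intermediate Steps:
$u{\left(z \right)} = \frac{7}{3} - \frac{z^{2}}{3}$ ($u{\left(z \right)} = \frac{7}{3} - \frac{z z}{3} = \frac{7}{3} - \frac{z^{2}}{3}$)
$204 u{\left(-4 \right)} = 204 \left(\frac{7}{3} - \frac{\left(-4\right)^{2}}{3}\right) = 204 \left(\frac{7}{3} - \frac{16}{3}\right) = 204 \left(-3\right) = -612$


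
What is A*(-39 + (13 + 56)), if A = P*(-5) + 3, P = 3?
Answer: -360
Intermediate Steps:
A = -12 (A = 3*(-5) + 3 = -15 + 3 = -12)
A*(-39 + (13 + 56)) = -12*(-39 + (13 + 56)) = -12*(-39 + 69) = -12*30 = -360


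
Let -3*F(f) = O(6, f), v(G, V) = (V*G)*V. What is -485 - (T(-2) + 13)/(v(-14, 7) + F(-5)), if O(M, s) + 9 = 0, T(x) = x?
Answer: -331244/683 ≈ -484.98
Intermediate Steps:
v(G, V) = G*V² (v(G, V) = (G*V)*V = G*V²)
O(M, s) = -9 (O(M, s) = -9 + 0 = -9)
F(f) = 3 (F(f) = -⅓*(-9) = 3)
-485 - (T(-2) + 13)/(v(-14, 7) + F(-5)) = -485 - (-2 + 13)/(-14*7² + 3) = -485 - 11/(-14*49 + 3) = -485 - 11/(-686 + 3) = -485 - 11/(-683) = -485 - 11*(-1)/683 = -485 - 1*(-11/683) = -485 + 11/683 = -331244/683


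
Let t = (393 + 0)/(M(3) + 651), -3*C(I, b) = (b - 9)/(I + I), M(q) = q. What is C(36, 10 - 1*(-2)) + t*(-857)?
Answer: -4041721/7848 ≈ -515.00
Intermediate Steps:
C(I, b) = -(-9 + b)/(6*I) (C(I, b) = -(b - 9)/(3*(I + I)) = -(-9 + b)/(3*(2*I)) = -(-9 + b)*1/(2*I)/3 = -(-9 + b)/(6*I))
t = 131/218 (t = (393 + 0)/(3 + 651) = 393/654 = 393*(1/654) = 131/218 ≈ 0.60092)
C(36, 10 - 1*(-2)) + t*(-857) = (1/6)*(9 - (10 - 1*(-2)))/36 + (131/218)*(-857) = (1/6)*(1/36)*(9 - (10 + 2)) - 112267/218 = (1/6)*(1/36)*(9 - 1*12) - 112267/218 = (1/6)*(1/36)*(9 - 12) - 112267/218 = (1/6)*(1/36)*(-3) - 112267/218 = -1/72 - 112267/218 = -4041721/7848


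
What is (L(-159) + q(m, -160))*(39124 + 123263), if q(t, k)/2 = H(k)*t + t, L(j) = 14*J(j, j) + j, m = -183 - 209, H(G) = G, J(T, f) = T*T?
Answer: 77690974797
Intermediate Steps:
J(T, f) = T**2
m = -392
L(j) = j + 14*j**2 (L(j) = 14*j**2 + j = j + 14*j**2)
q(t, k) = 2*t + 2*k*t (q(t, k) = 2*(k*t + t) = 2*(t + k*t) = 2*t + 2*k*t)
(L(-159) + q(m, -160))*(39124 + 123263) = (-159*(1 + 14*(-159)) + 2*(-392)*(1 - 160))*(39124 + 123263) = (-159*(1 - 2226) + 2*(-392)*(-159))*162387 = (-159*(-2225) + 124656)*162387 = (353775 + 124656)*162387 = 478431*162387 = 77690974797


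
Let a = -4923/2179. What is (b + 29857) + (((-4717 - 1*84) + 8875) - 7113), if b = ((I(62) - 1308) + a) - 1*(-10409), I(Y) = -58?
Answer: 78136196/2179 ≈ 35859.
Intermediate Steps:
a = -4923/2179 (a = -4923*1/2179 = -4923/2179 ≈ -2.2593)
b = 19699774/2179 (b = ((-58 - 1308) - 4923/2179) - 1*(-10409) = (-1366 - 4923/2179) + 10409 = -2981437/2179 + 10409 = 19699774/2179 ≈ 9040.7)
(b + 29857) + (((-4717 - 1*84) + 8875) - 7113) = (19699774/2179 + 29857) + (((-4717 - 1*84) + 8875) - 7113) = 84758177/2179 + (((-4717 - 84) + 8875) - 7113) = 84758177/2179 + ((-4801 + 8875) - 7113) = 84758177/2179 + (4074 - 7113) = 84758177/2179 - 3039 = 78136196/2179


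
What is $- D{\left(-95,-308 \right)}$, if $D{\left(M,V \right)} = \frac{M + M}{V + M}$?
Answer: $- \frac{190}{403} \approx -0.47146$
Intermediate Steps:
$D{\left(M,V \right)} = \frac{2 M}{M + V}$
$- D{\left(-95,-308 \right)} = - \frac{2 \left(-95\right)}{-95 - 308} = - \frac{2 \left(-95\right)}{-403} = - \frac{2 \left(-95\right) \left(-1\right)}{403} = \left(-1\right) \frac{190}{403} = - \frac{190}{403}$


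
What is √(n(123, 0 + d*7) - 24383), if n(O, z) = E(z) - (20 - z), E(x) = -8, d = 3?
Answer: 3*I*√2710 ≈ 156.17*I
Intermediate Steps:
n(O, z) = -28 + z (n(O, z) = -8 - (20 - z) = -8 + (-20 + z) = -28 + z)
√(n(123, 0 + d*7) - 24383) = √((-28 + (0 + 3*7)) - 24383) = √((-28 + (0 + 21)) - 24383) = √((-28 + 21) - 24383) = √(-7 - 24383) = √(-24390) = 3*I*√2710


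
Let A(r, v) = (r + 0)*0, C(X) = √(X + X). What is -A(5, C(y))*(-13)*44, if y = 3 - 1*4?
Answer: 0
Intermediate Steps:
y = -1 (y = 3 - 4 = -1)
C(X) = √2*√X (C(X) = √(2*X) = √2*√X)
A(r, v) = 0 (A(r, v) = r*0 = 0)
-A(5, C(y))*(-13)*44 = -0*(-13)*44 = -0*44 = -1*0 = 0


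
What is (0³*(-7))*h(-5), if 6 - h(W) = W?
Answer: 0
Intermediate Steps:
h(W) = 6 - W
(0³*(-7))*h(-5) = (0³*(-7))*(6 - 1*(-5)) = (0*(-7))*(6 + 5) = 0*11 = 0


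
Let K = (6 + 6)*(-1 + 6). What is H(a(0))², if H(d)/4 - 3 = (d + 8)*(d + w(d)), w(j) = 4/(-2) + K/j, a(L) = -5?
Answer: 46656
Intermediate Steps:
K = 60 (K = 12*5 = 60)
w(j) = -2 + 60/j (w(j) = 4/(-2) + 60/j = 4*(-½) + 60/j = -2 + 60/j)
H(d) = 12 + 4*(8 + d)*(-2 + d + 60/d) (H(d) = 12 + 4*((d + 8)*(d + (-2 + 60/d))) = 12 + 4*((8 + d)*(-2 + d + 60/d)) = 12 + 4*(8 + d)*(-2 + d + 60/d))
H(a(0))² = (188 + 4*(-5)² + 24*(-5) + 1920/(-5))² = (188 + 4*25 - 120 + 1920*(-⅕))² = (188 + 100 - 120 - 384)² = (-216)² = 46656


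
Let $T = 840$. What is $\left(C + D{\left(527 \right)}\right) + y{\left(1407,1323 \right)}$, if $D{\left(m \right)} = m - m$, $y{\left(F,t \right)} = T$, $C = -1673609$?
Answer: $-1672769$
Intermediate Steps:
$y{\left(F,t \right)} = 840$
$D{\left(m \right)} = 0$
$\left(C + D{\left(527 \right)}\right) + y{\left(1407,1323 \right)} = \left(-1673609 + 0\right) + 840 = -1673609 + 840 = -1672769$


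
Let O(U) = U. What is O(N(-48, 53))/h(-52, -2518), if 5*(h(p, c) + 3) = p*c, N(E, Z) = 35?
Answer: 25/18703 ≈ 0.0013367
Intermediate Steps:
h(p, c) = -3 + c*p/5 (h(p, c) = -3 + (p*c)/5 = -3 + (c*p)/5 = -3 + c*p/5)
O(N(-48, 53))/h(-52, -2518) = 35/(-3 + (⅕)*(-2518)*(-52)) = 35/(-3 + 130936/5) = 35/(130921/5) = 35*(5/130921) = 25/18703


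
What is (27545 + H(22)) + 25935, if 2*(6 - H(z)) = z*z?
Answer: 53244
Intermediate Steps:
H(z) = 6 - z²/2 (H(z) = 6 - z*z/2 = 6 - z²/2)
(27545 + H(22)) + 25935 = (27545 + (6 - ½*22²)) + 25935 = (27545 + (6 - ½*484)) + 25935 = (27545 + (6 - 242)) + 25935 = (27545 - 236) + 25935 = 27309 + 25935 = 53244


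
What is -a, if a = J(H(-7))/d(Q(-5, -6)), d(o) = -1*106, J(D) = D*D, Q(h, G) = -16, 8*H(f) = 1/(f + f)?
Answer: 1/1329664 ≈ 7.5207e-7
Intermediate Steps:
H(f) = 1/(16*f) (H(f) = 1/(8*(f + f)) = 1/(8*((2*f))) = (1/(2*f))/8 = 1/(16*f))
J(D) = D**2
d(o) = -106
a = -1/1329664 (a = ((1/16)/(-7))**2/(-106) = ((1/16)*(-1/7))**2*(-1/106) = (-1/112)**2*(-1/106) = (1/12544)*(-1/106) = -1/1329664 ≈ -7.5207e-7)
-a = -1*(-1/1329664) = 1/1329664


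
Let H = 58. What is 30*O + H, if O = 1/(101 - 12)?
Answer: 5192/89 ≈ 58.337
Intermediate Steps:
O = 1/89 ≈ 0.011236
30*O + H = 30*(1/89) + 58 = 30/89 + 58 = 5192/89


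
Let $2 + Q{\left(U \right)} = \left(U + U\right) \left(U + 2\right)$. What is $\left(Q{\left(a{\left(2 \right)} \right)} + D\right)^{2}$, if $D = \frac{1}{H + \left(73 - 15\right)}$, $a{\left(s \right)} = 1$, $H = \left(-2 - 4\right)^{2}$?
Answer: $\frac{142129}{8836} \approx 16.085$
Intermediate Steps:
$H = 36$ ($H = \left(-6\right)^{2} = 36$)
$D = \frac{1}{94}$ ($D = \frac{1}{36 + \left(73 - 15\right)} = \frac{1}{36 + 58} = \frac{1}{94} \approx 0.010638$)
$Q{\left(U \right)} = -2 + 2 U \left(2 + U\right)$ ($Q{\left(U \right)} = -2 + \left(U + U\right) \left(U + 2\right) = -2 + 2 U \left(2 + U\right)$)
$\left(Q{\left(a{\left(2 \right)} \right)} + D\right)^{2} = \left(\left(-2 + 2 \cdot 1^{2} + 4 \cdot 1\right) + \frac{1}{94}\right)^{2} = \left(\left(-2 + 2 \cdot 1 + 4\right) + \frac{1}{94}\right)^{2} = \left(\left(-2 + 2 + 4\right) + \frac{1}{94}\right)^{2} = \left(4 + \frac{1}{94}\right)^{2} = \left(\frac{377}{94}\right)^{2} = \frac{142129}{8836}$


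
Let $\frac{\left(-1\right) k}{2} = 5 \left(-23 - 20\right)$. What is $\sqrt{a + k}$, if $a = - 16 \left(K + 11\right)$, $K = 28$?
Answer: $i \sqrt{194} \approx 13.928 i$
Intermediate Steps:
$a = -624$ ($a = - 16 \left(28 + 11\right) = \left(-16\right) 39 = -624$)
$k = 430$ ($k = - 2 \cdot 5 \left(-23 - 20\right) = - 2 \cdot 5 \left(-43\right) = \left(-2\right) \left(-215\right) = 430$)
$\sqrt{a + k} = \sqrt{-624 + 430} = \sqrt{-194} = i \sqrt{194}$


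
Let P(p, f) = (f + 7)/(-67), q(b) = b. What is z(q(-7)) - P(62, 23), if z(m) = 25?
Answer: 1705/67 ≈ 25.448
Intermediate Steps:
P(p, f) = -7/67 - f/67 (P(p, f) = (7 + f)*(-1/67) = -7/67 - f/67)
z(q(-7)) - P(62, 23) = 25 - (-7/67 - 1/67*23) = 25 - (-7/67 - 23/67) = 25 - 1*(-30/67) = 25 + 30/67 = 1705/67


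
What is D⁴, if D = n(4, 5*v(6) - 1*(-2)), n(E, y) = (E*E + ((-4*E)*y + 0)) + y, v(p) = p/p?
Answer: 62742241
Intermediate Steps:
v(p) = 1
n(E, y) = y + E² - 4*E*y (n(E, y) = (E² + (-4*E*y + 0)) + y = (E² - 4*E*y) + y = y + E² - 4*E*y)
D = -89 (D = (5*1 - 1*(-2)) + 4² - 4*4*(5*1 - 1*(-2)) = (5 + 2) + 16 - 4*4*(5 + 2) = 7 + 16 - 4*4*7 = 7 + 16 - 112 = -89)
D⁴ = (-89)⁴ = 62742241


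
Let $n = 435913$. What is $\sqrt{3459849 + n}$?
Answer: $\sqrt{3895762} \approx 1973.8$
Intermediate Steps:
$\sqrt{3459849 + n} = \sqrt{3459849 + 435913} = \sqrt{3895762}$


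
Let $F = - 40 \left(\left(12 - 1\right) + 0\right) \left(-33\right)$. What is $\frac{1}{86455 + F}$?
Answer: $\frac{1}{100975} \approx 9.9034 \cdot 10^{-6}$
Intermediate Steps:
$F = 14520$ ($F = - 40 \left(11 + 0\right) \left(-33\right) = \left(-40\right) 11 \left(-33\right) = \left(-440\right) \left(-33\right) = 14520$)
$\frac{1}{86455 + F} = \frac{1}{86455 + 14520} = \frac{1}{100975}$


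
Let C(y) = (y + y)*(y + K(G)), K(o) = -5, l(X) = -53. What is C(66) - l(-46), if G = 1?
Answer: 8105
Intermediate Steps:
C(y) = 2*y*(-5 + y) (C(y) = (y + y)*(y - 5) = (2*y)*(-5 + y) = 2*y*(-5 + y))
C(66) - l(-46) = 2*66*(-5 + 66) - 1*(-53) = 2*66*61 + 53 = 8052 + 53 = 8105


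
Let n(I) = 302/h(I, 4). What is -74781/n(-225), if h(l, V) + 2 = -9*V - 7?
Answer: 3365145/302 ≈ 11143.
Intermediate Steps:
h(l, V) = -9 - 9*V (h(l, V) = -2 + (-9*V - 7) = -2 + (-7 - 9*V) = -9 - 9*V)
n(I) = -302/45 (n(I) = 302/(-9 - 9*4) = 302/(-9 - 36) = 302/(-45) = 302*(-1/45) = -302/45)
-74781/n(-225) = -74781/(-302/45) = -74781*(-45/302) = 3365145/302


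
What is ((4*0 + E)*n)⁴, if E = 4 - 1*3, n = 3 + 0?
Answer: 81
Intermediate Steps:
n = 3
E = 1 (E = 4 - 3 = 1)
((4*0 + E)*n)⁴ = ((4*0 + 1)*3)⁴ = ((0 + 1)*3)⁴ = (1*3)⁴ = 3⁴ = 81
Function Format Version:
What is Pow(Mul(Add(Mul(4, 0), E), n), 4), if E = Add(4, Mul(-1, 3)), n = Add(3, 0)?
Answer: 81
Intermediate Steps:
n = 3
E = 1 (E = Add(4, -3) = 1)
Pow(Mul(Add(Mul(4, 0), E), n), 4) = Pow(Mul(Add(Mul(4, 0), 1), 3), 4) = Pow(Mul(Add(0, 1), 3), 4) = Pow(Mul(1, 3), 4) = Pow(3, 4) = 81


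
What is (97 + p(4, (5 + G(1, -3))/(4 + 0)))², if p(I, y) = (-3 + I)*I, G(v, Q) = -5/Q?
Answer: 10201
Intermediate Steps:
p(I, y) = I*(-3 + I)
(97 + p(4, (5 + G(1, -3))/(4 + 0)))² = (97 + 4*(-3 + 4))² = (97 + 4*1)² = (97 + 4)² = 101² = 10201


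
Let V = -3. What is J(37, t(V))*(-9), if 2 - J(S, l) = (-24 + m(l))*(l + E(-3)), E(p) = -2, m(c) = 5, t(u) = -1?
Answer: 495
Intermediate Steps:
J(S, l) = -36 + 19*l (J(S, l) = 2 - (-24 + 5)*(l - 2) = 2 - (-19)*(-2 + l) = 2 - (38 - 19*l) = 2 + (-38 + 19*l) = -36 + 19*l)
J(37, t(V))*(-9) = (-36 + 19*(-1))*(-9) = (-36 - 19)*(-9) = -55*(-9) = 495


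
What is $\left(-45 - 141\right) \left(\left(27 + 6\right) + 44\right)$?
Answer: $-14322$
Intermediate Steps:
$\left(-45 - 141\right) \left(\left(27 + 6\right) + 44\right) = - 186 \left(33 + 44\right) = \left(-186\right) 77 = -14322$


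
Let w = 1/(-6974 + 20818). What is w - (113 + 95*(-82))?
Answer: 106280389/13844 ≈ 7677.0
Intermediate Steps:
w = 1/13844 ≈ 7.2233e-5
w - (113 + 95*(-82)) = 1/13844 - (113 + 95*(-82)) = 1/13844 - (113 - 7790) = 1/13844 - 1*(-7677) = 1/13844 + 7677 = 106280389/13844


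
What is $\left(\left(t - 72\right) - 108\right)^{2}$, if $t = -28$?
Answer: $43264$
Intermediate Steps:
$\left(\left(t - 72\right) - 108\right)^{2} = \left(\left(-28 - 72\right) - 108\right)^{2} = \left(-100 - 108\right)^{2} = \left(-208\right)^{2} = 43264$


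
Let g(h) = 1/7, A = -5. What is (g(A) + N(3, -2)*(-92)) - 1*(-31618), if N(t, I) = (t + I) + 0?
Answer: 220683/7 ≈ 31526.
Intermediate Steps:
N(t, I) = I + t (N(t, I) = (I + t) + 0 = I + t)
g(h) = ⅐
(g(A) + N(3, -2)*(-92)) - 1*(-31618) = (⅐ + (-2 + 3)*(-92)) - 1*(-31618) = (⅐ + 1*(-92)) + 31618 = (⅐ - 92) + 31618 = -643/7 + 31618 = 220683/7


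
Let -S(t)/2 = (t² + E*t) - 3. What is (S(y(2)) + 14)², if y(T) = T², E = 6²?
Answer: 90000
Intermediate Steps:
E = 36
S(t) = 6 - 72*t - 2*t² (S(t) = -2*((t² + 36*t) - 3) = -2*(-3 + t² + 36*t) = 6 - 72*t - 2*t²)
(S(y(2)) + 14)² = ((6 - 72*2² - 2*(2²)²) + 14)² = ((6 - 72*4 - 2*4²) + 14)² = ((6 - 288 - 2*16) + 14)² = ((6 - 288 - 32) + 14)² = (-314 + 14)² = (-300)² = 90000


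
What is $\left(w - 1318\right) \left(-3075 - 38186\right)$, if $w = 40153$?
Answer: $-1602370935$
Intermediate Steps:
$\left(w - 1318\right) \left(-3075 - 38186\right) = \left(40153 - 1318\right) \left(-3075 - 38186\right) = 38835 \left(-41261\right) = -1602370935$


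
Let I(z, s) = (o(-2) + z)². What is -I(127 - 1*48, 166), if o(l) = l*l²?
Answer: -5041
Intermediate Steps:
o(l) = l³
I(z, s) = (-8 + z)² (I(z, s) = ((-2)³ + z)² = (-8 + z)²)
-I(127 - 1*48, 166) = -(-8 + (127 - 1*48))² = -(-8 + (127 - 48))² = -(-8 + 79)² = -1*71² = -1*5041 = -5041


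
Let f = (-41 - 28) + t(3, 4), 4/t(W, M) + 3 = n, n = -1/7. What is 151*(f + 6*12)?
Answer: 2869/11 ≈ 260.82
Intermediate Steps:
n = -⅐ (n = -1*⅐ = -⅐ ≈ -0.14286)
t(W, M) = -14/11 (t(W, M) = 4/(-3 - ⅐) = 4/(-22/7) = 4*(-7/22) = -14/11)
f = -773/11 (f = (-41 - 28) - 14/11 = -69 - 14/11 = -773/11 ≈ -70.273)
151*(f + 6*12) = 151*(-773/11 + 6*12) = 151*(-773/11 + 72) = 151*(19/11) = 2869/11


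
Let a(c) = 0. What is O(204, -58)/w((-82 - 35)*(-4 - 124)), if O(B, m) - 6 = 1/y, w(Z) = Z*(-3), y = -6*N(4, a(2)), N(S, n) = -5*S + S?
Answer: -577/4313088 ≈ -0.00013378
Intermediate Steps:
N(S, n) = -4*S
y = 96 (y = -(-24)*4 = -6*(-16) = 96)
w(Z) = -3*Z
O(B, m) = 577/96 (O(B, m) = 6 + 1/96 = 577/96)
O(204, -58)/w((-82 - 35)*(-4 - 124)) = 577/(96*((-3*(-82 - 35)*(-4 - 124)))) = 577/(96*((-(-351)*(-128)))) = 577/(96*((-3*14976))) = (577/96)/(-44928) = (577/96)*(-1/44928) = -577/4313088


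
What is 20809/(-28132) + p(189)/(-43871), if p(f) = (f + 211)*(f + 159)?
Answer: -4828886039/1234178972 ≈ -3.9126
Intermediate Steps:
p(f) = (159 + f)*(211 + f) (p(f) = (211 + f)*(159 + f) = (159 + f)*(211 + f))
20809/(-28132) + p(189)/(-43871) = 20809/(-28132) + (33549 + 189² + 370*189)/(-43871) = 20809*(-1/28132) + (33549 + 35721 + 69930)*(-1/43871) = -20809/28132 + 139200*(-1/43871) = -20809/28132 - 139200/43871 = -4828886039/1234178972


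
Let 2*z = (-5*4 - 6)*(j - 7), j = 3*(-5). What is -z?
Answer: -286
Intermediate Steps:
j = -15
z = 286 (z = ((-5*4 - 6)*(-15 - 7))/2 = ((-20 - 6)*(-22))/2 = (-26*(-22))/2 = (1/2)*572 = 286)
-z = -1*286 = -286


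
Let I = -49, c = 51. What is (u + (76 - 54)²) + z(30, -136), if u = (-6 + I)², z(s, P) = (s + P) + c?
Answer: 3454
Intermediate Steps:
z(s, P) = 51 + P + s (z(s, P) = (s + P) + 51 = (P + s) + 51 = 51 + P + s)
u = 3025 (u = (-6 - 49)² = (-55)² = 3025)
(u + (76 - 54)²) + z(30, -136) = (3025 + (76 - 54)²) + (51 - 136 + 30) = (3025 + 22²) - 55 = (3025 + 484) - 55 = 3509 - 55 = 3454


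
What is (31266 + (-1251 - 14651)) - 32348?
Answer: -16984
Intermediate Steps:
(31266 + (-1251 - 14651)) - 32348 = (31266 - 15902) - 32348 = 15364 - 32348 = -16984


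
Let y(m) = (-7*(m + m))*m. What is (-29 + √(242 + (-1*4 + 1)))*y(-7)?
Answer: 19894 - 686*√239 ≈ 9288.7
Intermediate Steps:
y(m) = -14*m² (y(m) = (-14*m)*m = -14*m²)
(-29 + √(242 + (-1*4 + 1)))*y(-7) = (-29 + √(242 + (-1*4 + 1)))*(-14*(-7)²) = (-29 + √(242 + (-4 + 1)))*(-14*49) = (-29 + √(242 - 3))*(-686) = (-29 + √239)*(-686) = 19894 - 686*√239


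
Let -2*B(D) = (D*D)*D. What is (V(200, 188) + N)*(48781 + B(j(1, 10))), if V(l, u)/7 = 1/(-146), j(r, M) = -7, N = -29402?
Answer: -420276695595/292 ≈ -1.4393e+9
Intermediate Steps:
V(l, u) = -7/146 (V(l, u) = 7/(-146) = 7*(-1/146) = -7/146)
B(D) = -D**3/2 (B(D) = -D*D*D/2 = -D**2*D/2 = -D**3/2)
(V(200, 188) + N)*(48781 + B(j(1, 10))) = (-7/146 - 29402)*(48781 - 1/2*(-7)**3) = -4292699*(48781 - 1/2*(-343))/146 = -4292699*(48781 + 343/2)/146 = -4292699/146*97905/2 = -420276695595/292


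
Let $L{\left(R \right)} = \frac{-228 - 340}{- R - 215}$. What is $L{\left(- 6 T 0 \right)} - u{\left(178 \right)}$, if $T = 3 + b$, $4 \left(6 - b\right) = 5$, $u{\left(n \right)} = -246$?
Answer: $\frac{53458}{215} \approx 248.64$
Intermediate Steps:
$b = \frac{19}{4}$ ($b = 6 - \frac{5}{4} = \frac{19}{4} \approx 4.75$)
$T = \frac{31}{4}$ ($T = 3 + \frac{19}{4} = \frac{31}{4} \approx 7.75$)
$L{\left(R \right)} = - \frac{568}{-215 - R}$
$L{\left(- 6 T 0 \right)} - u{\left(178 \right)} = \frac{568}{215 + \left(-6\right) \frac{31}{4} \cdot 0} - -246 = \frac{568}{215 - 0} + 246 = \frac{568}{215 + 0} + 246 = \frac{568}{215} + 246 = \frac{53458}{215}$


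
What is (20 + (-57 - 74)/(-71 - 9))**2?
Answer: 2996361/6400 ≈ 468.18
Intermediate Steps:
(20 + (-57 - 74)/(-71 - 9))**2 = (20 - 131/(-80))**2 = (20 - 131*(-1/80))**2 = (20 + 131/80)**2 = (1731/80)**2 = 2996361/6400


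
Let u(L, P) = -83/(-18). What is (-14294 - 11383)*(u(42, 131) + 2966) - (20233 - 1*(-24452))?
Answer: -152642133/2 ≈ -7.6321e+7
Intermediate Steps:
u(L, P) = 83/18 (u(L, P) = -83*(-1/18) = 83/18)
(-14294 - 11383)*(u(42, 131) + 2966) - (20233 - 1*(-24452)) = (-14294 - 11383)*(83/18 + 2966) - (20233 - 1*(-24452)) = -25677*53471/18 - (20233 + 24452) = -152552763/2 - 1*44685 = -152552763/2 - 44685 = -152642133/2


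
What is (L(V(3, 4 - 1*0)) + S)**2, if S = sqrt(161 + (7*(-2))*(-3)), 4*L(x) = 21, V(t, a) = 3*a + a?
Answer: 3689/16 + 21*sqrt(203)/2 ≈ 380.16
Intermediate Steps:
V(t, a) = 4*a
L(x) = 21/4 (L(x) = (1/4)*21 = 21/4)
S = sqrt(203) (S = sqrt(161 - 14*(-3)) = sqrt(161 + 42) = sqrt(203) ≈ 14.248)
(L(V(3, 4 - 1*0)) + S)**2 = (21/4 + sqrt(203))**2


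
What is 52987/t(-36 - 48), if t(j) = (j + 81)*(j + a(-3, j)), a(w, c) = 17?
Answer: 52987/201 ≈ 263.62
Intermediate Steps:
t(j) = (17 + j)*(81 + j) (t(j) = (j + 81)*(j + 17) = (81 + j)*(17 + j) = (17 + j)*(81 + j))
52987/t(-36 - 48) = 52987/(1377 + (-36 - 48)² + 98*(-36 - 48)) = 52987/(1377 + (-84)² + 98*(-84)) = 52987/(1377 + 7056 - 8232) = 52987/201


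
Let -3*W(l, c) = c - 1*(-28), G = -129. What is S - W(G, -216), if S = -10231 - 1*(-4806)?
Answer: -16463/3 ≈ -5487.7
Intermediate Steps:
W(l, c) = -28/3 - c/3 (W(l, c) = -(c - 1*(-28))/3 = -(c + 28)/3 = -(28 + c)/3 = -28/3 - c/3)
S = -5425 (S = -10231 + 4806 = -5425)
S - W(G, -216) = -5425 - (-28/3 - 1/3*(-216)) = -5425 - (-28/3 + 72) = -5425 - 1*188/3 = -5425 - 188/3 = -16463/3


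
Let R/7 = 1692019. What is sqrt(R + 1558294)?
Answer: sqrt(13402427) ≈ 3660.9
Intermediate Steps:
R = 11844133 (R = 7*1692019 = 11844133)
sqrt(R + 1558294) = sqrt(11844133 + 1558294) = sqrt(13402427)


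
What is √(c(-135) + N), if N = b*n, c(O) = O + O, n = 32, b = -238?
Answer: I*√7886 ≈ 88.803*I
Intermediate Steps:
c(O) = 2*O
N = -7616 (N = -238*32 = -7616)
√(c(-135) + N) = √(2*(-135) - 7616) = √(-270 - 7616) = √(-7886) = I*√7886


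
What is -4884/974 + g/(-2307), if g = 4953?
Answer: -2681935/374503 ≈ -7.1613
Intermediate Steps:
-4884/974 + g/(-2307) = -4884/974 + 4953/(-2307) = -4884*1/974 + 4953*(-1/2307) = -2442/487 - 1651/769 = -2681935/374503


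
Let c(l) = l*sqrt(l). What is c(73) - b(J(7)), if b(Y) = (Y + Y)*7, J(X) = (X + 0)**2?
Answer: -686 + 73*sqrt(73) ≈ -62.288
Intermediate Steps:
c(l) = l**(3/2)
J(X) = X**2
b(Y) = 14*Y (b(Y) = (2*Y)*7 = 14*Y)
c(73) - b(J(7)) = 73**(3/2) - 14*7**2 = 73*sqrt(73) - 14*49 = 73*sqrt(73) - 1*686 = 73*sqrt(73) - 686 = -686 + 73*sqrt(73)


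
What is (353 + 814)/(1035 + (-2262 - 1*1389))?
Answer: -389/872 ≈ -0.44610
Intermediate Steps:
(353 + 814)/(1035 + (-2262 - 1*1389)) = 1167/(1035 + (-2262 - 1389)) = 1167/(1035 - 3651) = 1167/(-2616) = 1167*(-1/2616) = -389/872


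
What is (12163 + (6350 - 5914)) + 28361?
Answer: 40960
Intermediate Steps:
(12163 + (6350 - 5914)) + 28361 = (12163 + 436) + 28361 = 12599 + 28361 = 40960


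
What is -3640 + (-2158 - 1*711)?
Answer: -6509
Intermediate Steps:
-3640 + (-2158 - 1*711) = -3640 + (-2158 - 711) = -3640 - 2869 = -6509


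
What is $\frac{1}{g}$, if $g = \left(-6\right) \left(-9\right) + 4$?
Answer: $\frac{1}{58} \approx 0.017241$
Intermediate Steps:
$g = 58$ ($g = 54 + 4 = 58$)
$\frac{1}{g} = \frac{1}{58}$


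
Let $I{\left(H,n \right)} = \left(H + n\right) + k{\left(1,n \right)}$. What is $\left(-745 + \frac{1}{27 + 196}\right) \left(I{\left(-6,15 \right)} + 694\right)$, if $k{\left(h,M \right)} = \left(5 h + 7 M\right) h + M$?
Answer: $- \frac{137558952}{223} \approx -6.1686 \cdot 10^{5}$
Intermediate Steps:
$k{\left(h,M \right)} = M + h \left(5 h + 7 M\right)$ ($k{\left(h,M \right)} = h \left(5 h + 7 M\right) + M = M + h \left(5 h + 7 M\right)$)
$I{\left(H,n \right)} = 5 + H + 9 n$ ($I{\left(H,n \right)} = \left(H + n\right) + \left(n + 5 \cdot 1^{2} + 7 n 1\right) = \left(H + n\right) + \left(n + 5 \cdot 1 + 7 n\right) = \left(H + n\right) + \left(n + 5 + 7 n\right) = \left(H + n\right) + \left(5 + 8 n\right) = 5 + H + 9 n$)
$\left(-745 + \frac{1}{27 + 196}\right) \left(I{\left(-6,15 \right)} + 694\right) = \left(-745 + \frac{1}{27 + 196}\right) \left(\left(5 - 6 + 9 \cdot 15\right) + 694\right) = \left(-745 + \frac{1}{223}\right) \left(\left(5 - 6 + 135\right) + 694\right) = \left(-745 + \frac{1}{223}\right) \left(134 + 694\right) = \left(- \frac{166134}{223}\right) 828 = - \frac{137558952}{223}$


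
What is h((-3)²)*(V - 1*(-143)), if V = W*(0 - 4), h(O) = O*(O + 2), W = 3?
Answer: 12969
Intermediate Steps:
h(O) = O*(2 + O)
V = -12 (V = 3*(0 - 4) = 3*(-4) = -12)
h((-3)²)*(V - 1*(-143)) = ((-3)²*(2 + (-3)²))*(-12 - 1*(-143)) = (9*(2 + 9))*(-12 + 143) = (9*11)*131 = 99*131 = 12969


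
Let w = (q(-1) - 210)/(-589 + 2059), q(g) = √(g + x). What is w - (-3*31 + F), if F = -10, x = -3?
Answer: 720/7 + I/735 ≈ 102.86 + 0.0013605*I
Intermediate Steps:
q(g) = √(-3 + g) (q(g) = √(g - 3) = √(-3 + g))
w = -⅐ + I/735 (w = (√(-3 - 1) - 210)/(-589 + 2059) = (√(-4) - 210)/1470 = (2*I - 210)*(1/1470) = (-210 + 2*I)*(1/1470) = -⅐ + I/735 ≈ -0.14286 + 0.0013605*I)
w - (-3*31 + F) = (-⅐ + I/735) - (-3*31 - 10) = (-⅐ + I/735) - (-93 - 10) = (-⅐ + I/735) - 1*(-103) = (-⅐ + I/735) + 103 = 720/7 + I/735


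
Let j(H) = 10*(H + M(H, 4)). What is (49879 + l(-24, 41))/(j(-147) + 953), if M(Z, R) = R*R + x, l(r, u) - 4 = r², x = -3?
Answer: -50459/387 ≈ -130.39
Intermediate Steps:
l(r, u) = 4 + r²
M(Z, R) = -3 + R² (M(Z, R) = R*R - 3 = R² - 3 = -3 + R²)
j(H) = 130 + 10*H (j(H) = 10*(H + (-3 + 4²)) = 10*(H + (-3 + 16)) = 10*(H + 13) = 10*(13 + H) = 130 + 10*H)
(49879 + l(-24, 41))/(j(-147) + 953) = (49879 + (4 + (-24)²))/((130 + 10*(-147)) + 953) = (49879 + (4 + 576))/((130 - 1470) + 953) = (49879 + 580)/(-1340 + 953) = 50459/(-387) = 50459*(-1/387) = -50459/387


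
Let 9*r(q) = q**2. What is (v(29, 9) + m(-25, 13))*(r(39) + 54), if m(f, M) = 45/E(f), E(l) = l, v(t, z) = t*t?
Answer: 935708/5 ≈ 1.8714e+5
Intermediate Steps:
v(t, z) = t**2
m(f, M) = 45/f
r(q) = q**2/9
(v(29, 9) + m(-25, 13))*(r(39) + 54) = (29**2 + 45/(-25))*((1/9)*39**2 + 54) = (841 + 45*(-1/25))*((1/9)*1521 + 54) = (841 - 9/5)*(169 + 54) = (4196/5)*223 = 935708/5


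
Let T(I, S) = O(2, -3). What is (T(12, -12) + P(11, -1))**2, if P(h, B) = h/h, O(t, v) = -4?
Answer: 9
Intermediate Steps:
T(I, S) = -4
P(h, B) = 1
(T(12, -12) + P(11, -1))**2 = (-4 + 1)**2 = (-3)**2 = 9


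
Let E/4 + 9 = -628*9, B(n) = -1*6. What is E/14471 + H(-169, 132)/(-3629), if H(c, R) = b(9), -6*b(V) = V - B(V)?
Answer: -164277797/105030518 ≈ -1.5641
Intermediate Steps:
B(n) = -6
E = -22644 (E = -36 + 4*(-628*9) = -36 + 4*(-5652) = -36 - 22608 = -22644)
b(V) = -1 - V/6 (b(V) = -(V - 1*(-6))/6 = -(V + 6)/6 = -(6 + V)/6 = -1 - V/6)
H(c, R) = -5/2 (H(c, R) = -1 - ⅙*9 = -1 - 3/2 = -5/2)
E/14471 + H(-169, 132)/(-3629) = -22644/14471 - 5/2/(-3629) = -22644*1/14471 - 5/2*(-1/3629) = -22644/14471 + 5/7258 = -164277797/105030518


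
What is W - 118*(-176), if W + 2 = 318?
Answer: 21084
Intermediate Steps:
W = 316 (W = -2 + 318 = 316)
W - 118*(-176) = 316 - 118*(-176) = 316 + 20768 = 21084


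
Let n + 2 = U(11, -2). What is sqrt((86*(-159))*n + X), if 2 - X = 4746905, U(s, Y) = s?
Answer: I*sqrt(4869969) ≈ 2206.8*I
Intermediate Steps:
n = 9 (n = -2 + 11 = 9)
X = -4746903 (X = 2 - 1*4746905 = 2 - 4746905 = -4746903)
sqrt((86*(-159))*n + X) = sqrt((86*(-159))*9 - 4746903) = sqrt(-13674*9 - 4746903) = sqrt(-123066 - 4746903) = sqrt(-4869969) = I*sqrt(4869969)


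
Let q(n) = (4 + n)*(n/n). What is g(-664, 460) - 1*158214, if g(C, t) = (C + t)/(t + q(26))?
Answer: -38762532/245 ≈ -1.5821e+5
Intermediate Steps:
q(n) = 4 + n (q(n) = (4 + n)*1 = 4 + n)
g(C, t) = (C + t)/(30 + t) (g(C, t) = (C + t)/(t + (4 + 26)) = (C + t)/(t + 30) = (C + t)/(30 + t))
g(-664, 460) - 1*158214 = (-664 + 460)/(30 + 460) - 1*158214 = -204/490 - 158214 = (1/490)*(-204) - 158214 = -102/245 - 158214 = -38762532/245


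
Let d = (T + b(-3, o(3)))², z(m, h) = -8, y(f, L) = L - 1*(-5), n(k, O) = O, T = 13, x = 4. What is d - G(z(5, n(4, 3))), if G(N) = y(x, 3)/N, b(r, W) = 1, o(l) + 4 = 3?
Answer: 197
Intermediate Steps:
o(l) = -1 (o(l) = -4 + 3 = -1)
y(f, L) = 5 + L (y(f, L) = L + 5 = 5 + L)
G(N) = 8/N (G(N) = (5 + 3)/N = 8/N)
d = 196 (d = (13 + 1)² = 14² = 196)
d - G(z(5, n(4, 3))) = 196 - 8/(-8) = 196 - 8*(-1)/8 = 196 - 1*(-1) = 196 + 1 = 197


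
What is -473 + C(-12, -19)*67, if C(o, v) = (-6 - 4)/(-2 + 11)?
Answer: -4927/9 ≈ -547.44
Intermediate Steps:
C(o, v) = -10/9
-473 + C(-12, -19)*67 = -473 - 10/9*67 = -473 - 670/9 = -4927/9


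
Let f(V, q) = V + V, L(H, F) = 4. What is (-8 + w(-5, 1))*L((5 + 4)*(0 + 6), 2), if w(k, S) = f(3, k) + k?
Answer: -28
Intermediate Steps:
f(V, q) = 2*V
w(k, S) = 6 + k (w(k, S) = 2*3 + k = 6 + k)
(-8 + w(-5, 1))*L((5 + 4)*(0 + 6), 2) = (-8 + (6 - 5))*4 = (-8 + 1)*4 = -7*4 = -28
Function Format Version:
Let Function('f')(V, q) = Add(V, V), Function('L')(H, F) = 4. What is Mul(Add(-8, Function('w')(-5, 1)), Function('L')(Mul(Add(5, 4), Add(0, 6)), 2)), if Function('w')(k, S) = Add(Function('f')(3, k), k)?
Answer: -28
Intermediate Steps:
Function('f')(V, q) = Mul(2, V)
Function('w')(k, S) = Add(6, k) (Function('w')(k, S) = Add(Mul(2, 3), k) = Add(6, k))
Mul(Add(-8, Function('w')(-5, 1)), Function('L')(Mul(Add(5, 4), Add(0, 6)), 2)) = Mul(Add(-8, Add(6, -5)), 4) = Mul(Add(-8, 1), 4) = Mul(-7, 4) = -28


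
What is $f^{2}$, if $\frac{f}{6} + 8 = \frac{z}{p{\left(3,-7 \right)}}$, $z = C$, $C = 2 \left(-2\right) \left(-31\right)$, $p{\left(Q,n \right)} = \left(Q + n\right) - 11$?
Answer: $\frac{238144}{25} \approx 9525.8$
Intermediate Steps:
$p{\left(Q,n \right)} = -11 + Q + n$
$C = 124$ ($C = \left(-4\right) \left(-31\right) = 124$)
$z = 124$
$f = - \frac{488}{5}$ ($f = -48 + 6 \frac{124}{-11 + 3 - 7} = -48 + 6 \frac{124}{-15} = -48 + 6 \cdot 124 \left(- \frac{1}{15}\right) = -48 + 6 \left(- \frac{124}{15}\right) = -48 - \frac{248}{5} = - \frac{488}{5} \approx -97.6$)
$f^{2} = \left(- \frac{488}{5}\right)^{2} = \frac{238144}{25}$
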